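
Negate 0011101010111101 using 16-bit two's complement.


Original: 0011101010111101
Step 1 - Invert all bits: 1100010101000010
Step 2 - Add 1: 1100010101000010 + 1
= 1100010101000011 (represents -15037)


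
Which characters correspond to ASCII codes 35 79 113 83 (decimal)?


Codes (decimal): 35 79 113 83
Per-code ASCII lookup:
  35  (special character) → '#'
  79  (range 65-90: uppercase, 79 - 65 = 14) → 'O'
  113  (range 97-122: lowercase, 113 - 97 = 16) → 'q'
  83  (range 65-90: uppercase, 83 - 65 = 18) → 'S'
= '#OqS'


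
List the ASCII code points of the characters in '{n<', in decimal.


String: '{n<'  (3 characters)
Per-character ASCII lookup:
  '{': special character: '{' = 123
  'n': lowercase starts at 97: 'n' = 97 + 13 = 110
  '<': special character: '<' = 60
= 123 110 60


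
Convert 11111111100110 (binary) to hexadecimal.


Group into 4-bit nibbles: 0011111111100110
  0011 = 3
  1111 = F
  1110 = E
  0110 = 6
= 0x3FE6


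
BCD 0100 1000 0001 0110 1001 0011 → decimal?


Each 4-bit group → digit:
  0100 → 4
  1000 → 8
  0001 → 1
  0110 → 6
  1001 → 9
  0011 → 3
= 481693


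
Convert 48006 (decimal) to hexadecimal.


Divide by 16 repeatedly:
48006 ÷ 16 = 3000 remainder 6 (6)
3000 ÷ 16 = 187 remainder 8 (8)
187 ÷ 16 = 11 remainder 11 (B)
11 ÷ 16 = 0 remainder 11 (B)
Reading remainders bottom-up:
= 0xBB86


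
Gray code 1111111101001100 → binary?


Gray code: 1111111101001100
MSB stays the same: 1
Each subsequent bit = prev_binary XOR current_gray:
  B[1] = 1 XOR 1 = 0
  B[2] = 0 XOR 1 = 1
  B[3] = 1 XOR 1 = 0
  B[4] = 0 XOR 1 = 1
  B[5] = 1 XOR 1 = 0
  B[6] = 0 XOR 1 = 1
  B[7] = 1 XOR 1 = 0
  B[8] = 0 XOR 0 = 0
  B[9] = 0 XOR 1 = 1
  B[10] = 1 XOR 0 = 1
  B[11] = 1 XOR 0 = 1
  B[12] = 1 XOR 1 = 0
  B[13] = 0 XOR 1 = 1
  B[14] = 1 XOR 0 = 1
  B[15] = 1 XOR 0 = 1
= 1010101001110111 (43639 decimal)


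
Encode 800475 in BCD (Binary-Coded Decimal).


Each digit → 4-bit binary:
  8 → 1000
  0 → 0000
  0 → 0000
  4 → 0100
  7 → 0111
  5 → 0101
= 1000 0000 0000 0100 0111 0101


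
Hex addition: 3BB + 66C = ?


Align and add column by column (LSB to MSB, each column mod 16 with carry):
  03BB
+ 066C
  ----
  col 0: B(11) + C(12) + 0 (carry in) = 23 → 7(7), carry out 1
  col 1: B(11) + 6(6) + 1 (carry in) = 18 → 2(2), carry out 1
  col 2: 3(3) + 6(6) + 1 (carry in) = 10 → A(10), carry out 0
  col 3: 0(0) + 0(0) + 0 (carry in) = 0 → 0(0), carry out 0
Reading digits MSB→LSB: 0A27
Strip leading zeros: A27
= 0xA27


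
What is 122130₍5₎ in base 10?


Positional values (base 5):
  0 × 5^0 = 0 × 1 = 0
  3 × 5^1 = 3 × 5 = 15
  1 × 5^2 = 1 × 25 = 25
  2 × 5^3 = 2 × 125 = 250
  2 × 5^4 = 2 × 625 = 1250
  1 × 5^5 = 1 × 3125 = 3125
Sum = 0 + 15 + 25 + 250 + 1250 + 3125
= 4665


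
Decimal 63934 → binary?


Divide by 2 repeatedly:
63934 ÷ 2 = 31967 remainder 0
31967 ÷ 2 = 15983 remainder 1
15983 ÷ 2 = 7991 remainder 1
7991 ÷ 2 = 3995 remainder 1
3995 ÷ 2 = 1997 remainder 1
1997 ÷ 2 = 998 remainder 1
998 ÷ 2 = 499 remainder 0
499 ÷ 2 = 249 remainder 1
249 ÷ 2 = 124 remainder 1
124 ÷ 2 = 62 remainder 0
62 ÷ 2 = 31 remainder 0
31 ÷ 2 = 15 remainder 1
15 ÷ 2 = 7 remainder 1
7 ÷ 2 = 3 remainder 1
3 ÷ 2 = 1 remainder 1
1 ÷ 2 = 0 remainder 1
Reading remainders bottom-up:
= 1111100110111110


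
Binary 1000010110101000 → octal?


Group into 3-bit groups: 001000010110101000
  001 = 1
  000 = 0
  010 = 2
  110 = 6
  101 = 5
  000 = 0
= 0o102650


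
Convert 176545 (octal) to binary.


Each octal digit → 3 binary bits:
  1 = 001
  7 = 111
  6 = 110
  5 = 101
  4 = 100
  5 = 101
Concatenate: 001 111 110 101 100 101
= 001111110101100101


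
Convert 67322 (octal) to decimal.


Positional values:
Position 0: 2 × 8^0 = 2
Position 1: 2 × 8^1 = 16
Position 2: 3 × 8^2 = 192
Position 3: 7 × 8^3 = 3584
Position 4: 6 × 8^4 = 24576
Sum = 2 + 16 + 192 + 3584 + 24576
= 28370


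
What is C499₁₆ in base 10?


Positional values:
Position 0: 9 × 16^0 = 9 × 1 = 9
Position 1: 9 × 16^1 = 9 × 16 = 144
Position 2: 4 × 16^2 = 4 × 256 = 1024
Position 3: C × 16^3 = 12 × 4096 = 49152
Sum = 9 + 144 + 1024 + 49152
= 50329


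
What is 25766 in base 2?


Divide by 2 repeatedly:
25766 ÷ 2 = 12883 remainder 0
12883 ÷ 2 = 6441 remainder 1
6441 ÷ 2 = 3220 remainder 1
3220 ÷ 2 = 1610 remainder 0
1610 ÷ 2 = 805 remainder 0
805 ÷ 2 = 402 remainder 1
402 ÷ 2 = 201 remainder 0
201 ÷ 2 = 100 remainder 1
100 ÷ 2 = 50 remainder 0
50 ÷ 2 = 25 remainder 0
25 ÷ 2 = 12 remainder 1
12 ÷ 2 = 6 remainder 0
6 ÷ 2 = 3 remainder 0
3 ÷ 2 = 1 remainder 1
1 ÷ 2 = 0 remainder 1
Reading remainders bottom-up:
= 110010010100110


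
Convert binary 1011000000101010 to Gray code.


Binary: 1011000000101010
Gray code: G = B XOR (B >> 1)
B >> 1 = 0101100000010101
1011000000101010 XOR 0101100000010101:
  1 XOR 0 = 1
  0 XOR 1 = 1
  1 XOR 0 = 1
  1 XOR 1 = 0
  0 XOR 1 = 1
  0 XOR 0 = 0
  0 XOR 0 = 0
  0 XOR 0 = 0
  0 XOR 0 = 0
  0 XOR 0 = 0
  1 XOR 0 = 1
  0 XOR 1 = 1
  1 XOR 0 = 1
  0 XOR 1 = 1
  1 XOR 0 = 1
  0 XOR 1 = 1
= 1110100000111111


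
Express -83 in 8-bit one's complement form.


Original: 01010011
Invert all bits:
  bit 0: 0 → 1
  bit 1: 1 → 0
  bit 2: 0 → 1
  bit 3: 1 → 0
  bit 4: 0 → 1
  bit 5: 0 → 1
  bit 6: 1 → 0
  bit 7: 1 → 0
= 10101100


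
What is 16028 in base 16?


Divide by 16 repeatedly:
16028 ÷ 16 = 1001 remainder 12 (C)
1001 ÷ 16 = 62 remainder 9 (9)
62 ÷ 16 = 3 remainder 14 (E)
3 ÷ 16 = 0 remainder 3 (3)
Reading remainders bottom-up:
= 0x3E9C


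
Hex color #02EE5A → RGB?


Hex: #02EE5A
R = 02₁₆ = 2
G = EE₁₆ = 238
B = 5A₁₆ = 90
= RGB(2, 238, 90)


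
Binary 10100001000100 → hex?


Group into 4-bit nibbles: 0010100001000100
  0010 = 2
  1000 = 8
  0100 = 4
  0100 = 4
= 0x2844


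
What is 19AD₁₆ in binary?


Each hex digit → 4 binary bits:
  1 = 0001
  9 = 1001
  A = 1010
  D = 1101
Concatenate: 0001 1001 1010 1101
= 0001100110101101


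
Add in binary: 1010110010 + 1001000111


Align and add column by column (LSB to MSB, carry propagating):
  01010110010
+ 01001000111
  -----------
  col 0: 0 + 1 + 0 (carry in) = 1 → bit 1, carry out 0
  col 1: 1 + 1 + 0 (carry in) = 2 → bit 0, carry out 1
  col 2: 0 + 1 + 1 (carry in) = 2 → bit 0, carry out 1
  col 3: 0 + 0 + 1 (carry in) = 1 → bit 1, carry out 0
  col 4: 1 + 0 + 0 (carry in) = 1 → bit 1, carry out 0
  col 5: 1 + 0 + 0 (carry in) = 1 → bit 1, carry out 0
  col 6: 0 + 1 + 0 (carry in) = 1 → bit 1, carry out 0
  col 7: 1 + 0 + 0 (carry in) = 1 → bit 1, carry out 0
  col 8: 0 + 0 + 0 (carry in) = 0 → bit 0, carry out 0
  col 9: 1 + 1 + 0 (carry in) = 2 → bit 0, carry out 1
  col 10: 0 + 0 + 1 (carry in) = 1 → bit 1, carry out 0
Reading bits MSB→LSB: 10011111001
Strip leading zeros: 10011111001
= 10011111001


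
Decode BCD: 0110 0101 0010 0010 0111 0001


Each 4-bit group → digit:
  0110 → 6
  0101 → 5
  0010 → 2
  0010 → 2
  0111 → 7
  0001 → 1
= 652271


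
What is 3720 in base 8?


Divide by 8 repeatedly:
3720 ÷ 8 = 465 remainder 0
465 ÷ 8 = 58 remainder 1
58 ÷ 8 = 7 remainder 2
7 ÷ 8 = 0 remainder 7
Reading remainders bottom-up:
= 0o7210


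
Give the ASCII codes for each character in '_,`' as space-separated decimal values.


String: '_,`'  (3 characters)
Per-character ASCII lookup:
  '_': special character: '_' = 95
  ',': special character: ',' = 44
  '`': special character: '`' = 96
= 95 44 96


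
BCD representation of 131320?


Each digit → 4-bit binary:
  1 → 0001
  3 → 0011
  1 → 0001
  3 → 0011
  2 → 0010
  0 → 0000
= 0001 0011 0001 0011 0010 0000


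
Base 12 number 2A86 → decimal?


Positional values (base 12):
  6 × 12^0 = 6 × 1 = 6
  8 × 12^1 = 8 × 12 = 96
  A × 12^2 = 10 × 144 = 1440
  2 × 12^3 = 2 × 1728 = 3456
Sum = 6 + 96 + 1440 + 3456
= 4998


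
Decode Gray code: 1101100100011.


Gray code: 1101100100011
MSB stays the same: 1
Each subsequent bit = prev_binary XOR current_gray:
  B[1] = 1 XOR 1 = 0
  B[2] = 0 XOR 0 = 0
  B[3] = 0 XOR 1 = 1
  B[4] = 1 XOR 1 = 0
  B[5] = 0 XOR 0 = 0
  B[6] = 0 XOR 0 = 0
  B[7] = 0 XOR 1 = 1
  B[8] = 1 XOR 0 = 1
  B[9] = 1 XOR 0 = 1
  B[10] = 1 XOR 0 = 1
  B[11] = 1 XOR 1 = 0
  B[12] = 0 XOR 1 = 1
= 1001000111101 (4669 decimal)


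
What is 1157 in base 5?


Divide by 5 repeatedly:
1157 ÷ 5 = 231 remainder 2
231 ÷ 5 = 46 remainder 1
46 ÷ 5 = 9 remainder 1
9 ÷ 5 = 1 remainder 4
1 ÷ 5 = 0 remainder 1
Reading remainders bottom-up:
= 14112


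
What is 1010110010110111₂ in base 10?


Positional values:
Bit 0: 1 × 2^0 = 1
Bit 1: 1 × 2^1 = 2
Bit 2: 1 × 2^2 = 4
Bit 4: 1 × 2^4 = 16
Bit 5: 1 × 2^5 = 32
Bit 7: 1 × 2^7 = 128
Bit 10: 1 × 2^10 = 1024
Bit 11: 1 × 2^11 = 2048
Bit 13: 1 × 2^13 = 8192
Bit 15: 1 × 2^15 = 32768
Sum = 1 + 2 + 4 + 16 + 32 + 128 + 1024 + 2048 + 8192 + 32768
= 44215


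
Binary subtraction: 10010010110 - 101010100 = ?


Align and subtract column by column (LSB to MSB, borrowing when needed):
  10010010110
- 00101010100
  -----------
  col 0: (0 - 0 borrow-in) - 0 → 0 - 0 = 0, borrow out 0
  col 1: (1 - 0 borrow-in) - 0 → 1 - 0 = 1, borrow out 0
  col 2: (1 - 0 borrow-in) - 1 → 1 - 1 = 0, borrow out 0
  col 3: (0 - 0 borrow-in) - 0 → 0 - 0 = 0, borrow out 0
  col 4: (1 - 0 borrow-in) - 1 → 1 - 1 = 0, borrow out 0
  col 5: (0 - 0 borrow-in) - 0 → 0 - 0 = 0, borrow out 0
  col 6: (0 - 0 borrow-in) - 1 → borrow from next column: (0+2) - 1 = 1, borrow out 1
  col 7: (1 - 1 borrow-in) - 0 → 0 - 0 = 0, borrow out 0
  col 8: (0 - 0 borrow-in) - 1 → borrow from next column: (0+2) - 1 = 1, borrow out 1
  col 9: (0 - 1 borrow-in) - 0 → borrow from next column: (-1+2) - 0 = 1, borrow out 1
  col 10: (1 - 1 borrow-in) - 0 → 0 - 0 = 0, borrow out 0
Reading bits MSB→LSB: 01101000010
Strip leading zeros: 1101000010
= 1101000010


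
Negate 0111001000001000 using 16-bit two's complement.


Original: 0111001000001000
Step 1 - Invert all bits: 1000110111110111
Step 2 - Add 1: 1000110111110111 + 1
= 1000110111111000 (represents -29192)


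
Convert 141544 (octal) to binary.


Each octal digit → 3 binary bits:
  1 = 001
  4 = 100
  1 = 001
  5 = 101
  4 = 100
  4 = 100
Concatenate: 001 100 001 101 100 100
= 001100001101100100


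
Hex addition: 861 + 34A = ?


Align and add column by column (LSB to MSB, each column mod 16 with carry):
  0861
+ 034A
  ----
  col 0: 1(1) + A(10) + 0 (carry in) = 11 → B(11), carry out 0
  col 1: 6(6) + 4(4) + 0 (carry in) = 10 → A(10), carry out 0
  col 2: 8(8) + 3(3) + 0 (carry in) = 11 → B(11), carry out 0
  col 3: 0(0) + 0(0) + 0 (carry in) = 0 → 0(0), carry out 0
Reading digits MSB→LSB: 0BAB
Strip leading zeros: BAB
= 0xBAB


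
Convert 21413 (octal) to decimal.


Positional values:
Position 0: 3 × 8^0 = 3
Position 1: 1 × 8^1 = 8
Position 2: 4 × 8^2 = 256
Position 3: 1 × 8^3 = 512
Position 4: 2 × 8^4 = 8192
Sum = 3 + 8 + 256 + 512 + 8192
= 8971


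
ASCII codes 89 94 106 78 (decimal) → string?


Codes (decimal): 89 94 106 78
Per-code ASCII lookup:
  89  (range 65-90: uppercase, 89 - 65 = 24) → 'Y'
  94  (special character) → '^'
  106  (range 97-122: lowercase, 106 - 97 = 9) → 'j'
  78  (range 65-90: uppercase, 78 - 65 = 13) → 'N'
= 'Y^jN'


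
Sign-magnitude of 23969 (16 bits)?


Sign bit: 0 (positive)
Magnitude: 23969 = 101110110100001
= 0101110110100001


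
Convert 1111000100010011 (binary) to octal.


Group into 3-bit groups: 001111000100010011
  001 = 1
  111 = 7
  000 = 0
  100 = 4
  010 = 2
  011 = 3
= 0o170423


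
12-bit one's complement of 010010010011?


Original: 010010010011
Invert all bits:
  bit 0: 0 → 1
  bit 1: 1 → 0
  bit 2: 0 → 1
  bit 3: 0 → 1
  bit 4: 1 → 0
  bit 5: 0 → 1
  bit 6: 0 → 1
  bit 7: 1 → 0
  bit 8: 0 → 1
  bit 9: 0 → 1
  bit 10: 1 → 0
  bit 11: 1 → 0
= 101101101100


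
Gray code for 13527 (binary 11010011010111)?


Binary: 11010011010111
Gray code: G = B XOR (B >> 1)
B >> 1 = 01101001101011
11010011010111 XOR 01101001101011:
  1 XOR 0 = 1
  1 XOR 1 = 0
  0 XOR 1 = 1
  1 XOR 0 = 1
  0 XOR 1 = 1
  0 XOR 0 = 0
  1 XOR 0 = 1
  1 XOR 1 = 0
  0 XOR 1 = 1
  1 XOR 0 = 1
  0 XOR 1 = 1
  1 XOR 0 = 1
  1 XOR 1 = 0
  1 XOR 1 = 0
= 10111010111100


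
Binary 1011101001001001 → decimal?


Positional values:
Bit 0: 1 × 2^0 = 1
Bit 3: 1 × 2^3 = 8
Bit 6: 1 × 2^6 = 64
Bit 9: 1 × 2^9 = 512
Bit 11: 1 × 2^11 = 2048
Bit 12: 1 × 2^12 = 4096
Bit 13: 1 × 2^13 = 8192
Bit 15: 1 × 2^15 = 32768
Sum = 1 + 8 + 64 + 512 + 2048 + 4096 + 8192 + 32768
= 47689


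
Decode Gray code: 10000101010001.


Gray code: 10000101010001
MSB stays the same: 1
Each subsequent bit = prev_binary XOR current_gray:
  B[1] = 1 XOR 0 = 1
  B[2] = 1 XOR 0 = 1
  B[3] = 1 XOR 0 = 1
  B[4] = 1 XOR 0 = 1
  B[5] = 1 XOR 1 = 0
  B[6] = 0 XOR 0 = 0
  B[7] = 0 XOR 1 = 1
  B[8] = 1 XOR 0 = 1
  B[9] = 1 XOR 1 = 0
  B[10] = 0 XOR 0 = 0
  B[11] = 0 XOR 0 = 0
  B[12] = 0 XOR 0 = 0
  B[13] = 0 XOR 1 = 1
= 11111001100001 (15969 decimal)


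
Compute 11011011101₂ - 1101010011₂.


Align and subtract column by column (LSB to MSB, borrowing when needed):
  11011011101
- 01101010011
  -----------
  col 0: (1 - 0 borrow-in) - 1 → 1 - 1 = 0, borrow out 0
  col 1: (0 - 0 borrow-in) - 1 → borrow from next column: (0+2) - 1 = 1, borrow out 1
  col 2: (1 - 1 borrow-in) - 0 → 0 - 0 = 0, borrow out 0
  col 3: (1 - 0 borrow-in) - 0 → 1 - 0 = 1, borrow out 0
  col 4: (1 - 0 borrow-in) - 1 → 1 - 1 = 0, borrow out 0
  col 5: (0 - 0 borrow-in) - 0 → 0 - 0 = 0, borrow out 0
  col 6: (1 - 0 borrow-in) - 1 → 1 - 1 = 0, borrow out 0
  col 7: (1 - 0 borrow-in) - 0 → 1 - 0 = 1, borrow out 0
  col 8: (0 - 0 borrow-in) - 1 → borrow from next column: (0+2) - 1 = 1, borrow out 1
  col 9: (1 - 1 borrow-in) - 1 → borrow from next column: (0+2) - 1 = 1, borrow out 1
  col 10: (1 - 1 borrow-in) - 0 → 0 - 0 = 0, borrow out 0
Reading bits MSB→LSB: 01110001010
Strip leading zeros: 1110001010
= 1110001010


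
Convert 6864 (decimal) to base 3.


Divide by 3 repeatedly:
6864 ÷ 3 = 2288 remainder 0
2288 ÷ 3 = 762 remainder 2
762 ÷ 3 = 254 remainder 0
254 ÷ 3 = 84 remainder 2
84 ÷ 3 = 28 remainder 0
28 ÷ 3 = 9 remainder 1
9 ÷ 3 = 3 remainder 0
3 ÷ 3 = 1 remainder 0
1 ÷ 3 = 0 remainder 1
Reading remainders bottom-up:
= 100102020


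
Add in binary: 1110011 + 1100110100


Align and add column by column (LSB to MSB, carry propagating):
  00001110011
+ 01100110100
  -----------
  col 0: 1 + 0 + 0 (carry in) = 1 → bit 1, carry out 0
  col 1: 1 + 0 + 0 (carry in) = 1 → bit 1, carry out 0
  col 2: 0 + 1 + 0 (carry in) = 1 → bit 1, carry out 0
  col 3: 0 + 0 + 0 (carry in) = 0 → bit 0, carry out 0
  col 4: 1 + 1 + 0 (carry in) = 2 → bit 0, carry out 1
  col 5: 1 + 1 + 1 (carry in) = 3 → bit 1, carry out 1
  col 6: 1 + 0 + 1 (carry in) = 2 → bit 0, carry out 1
  col 7: 0 + 0 + 1 (carry in) = 1 → bit 1, carry out 0
  col 8: 0 + 1 + 0 (carry in) = 1 → bit 1, carry out 0
  col 9: 0 + 1 + 0 (carry in) = 1 → bit 1, carry out 0
  col 10: 0 + 0 + 0 (carry in) = 0 → bit 0, carry out 0
Reading bits MSB→LSB: 01110100111
Strip leading zeros: 1110100111
= 1110100111


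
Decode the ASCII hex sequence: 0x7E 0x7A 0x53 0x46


Codes (hex): 0x7E 0x7A 0x53 0x46
Per-code ASCII lookup:
  0x7E = 126  (special character) → '~'
  0x7A = 122  (range 97-122: lowercase, 122 - 97 = 25) → 'z'
  0x53 = 83  (range 65-90: uppercase, 83 - 65 = 18) → 'S'
  0x46 = 70  (range 65-90: uppercase, 70 - 65 = 5) → 'F'
= '~zSF'


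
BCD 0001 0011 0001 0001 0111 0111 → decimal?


Each 4-bit group → digit:
  0001 → 1
  0011 → 3
  0001 → 1
  0001 → 1
  0111 → 7
  0111 → 7
= 131177


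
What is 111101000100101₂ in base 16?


Group into 4-bit nibbles: 0111101000100101
  0111 = 7
  1010 = A
  0010 = 2
  0101 = 5
= 0x7A25


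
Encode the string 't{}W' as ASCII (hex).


String: 't{}W'  (4 characters)
Per-character ASCII lookup:
  't': lowercase starts at 97: 't' = 97 + 19 = 116 → 0x74
  '{': special character: '{' = 123 → 0x7B
  '}': special character: '}' = 125 → 0x7D
  'W': uppercase starts at 65: 'W' = 65 + 22 = 87 → 0x57
= 0x74 0x7B 0x7D 0x57


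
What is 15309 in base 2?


Divide by 2 repeatedly:
15309 ÷ 2 = 7654 remainder 1
7654 ÷ 2 = 3827 remainder 0
3827 ÷ 2 = 1913 remainder 1
1913 ÷ 2 = 956 remainder 1
956 ÷ 2 = 478 remainder 0
478 ÷ 2 = 239 remainder 0
239 ÷ 2 = 119 remainder 1
119 ÷ 2 = 59 remainder 1
59 ÷ 2 = 29 remainder 1
29 ÷ 2 = 14 remainder 1
14 ÷ 2 = 7 remainder 0
7 ÷ 2 = 3 remainder 1
3 ÷ 2 = 1 remainder 1
1 ÷ 2 = 0 remainder 1
Reading remainders bottom-up:
= 11101111001101


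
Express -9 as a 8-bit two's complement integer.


Original: 00001001
Step 1 - Invert all bits: 11110110
Step 2 - Add 1: 11110110 + 1
= 11110111 (represents -9)


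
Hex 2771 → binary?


Each hex digit → 4 binary bits:
  2 = 0010
  7 = 0111
  7 = 0111
  1 = 0001
Concatenate: 0010 0111 0111 0001
= 0010011101110001


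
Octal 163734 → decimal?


Positional values:
Position 0: 4 × 8^0 = 4
Position 1: 3 × 8^1 = 24
Position 2: 7 × 8^2 = 448
Position 3: 3 × 8^3 = 1536
Position 4: 6 × 8^4 = 24576
Position 5: 1 × 8^5 = 32768
Sum = 4 + 24 + 448 + 1536 + 24576 + 32768
= 59356


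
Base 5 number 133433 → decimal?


Positional values (base 5):
  3 × 5^0 = 3 × 1 = 3
  3 × 5^1 = 3 × 5 = 15
  4 × 5^2 = 4 × 25 = 100
  3 × 5^3 = 3 × 125 = 375
  3 × 5^4 = 3 × 625 = 1875
  1 × 5^5 = 1 × 3125 = 3125
Sum = 3 + 15 + 100 + 375 + 1875 + 3125
= 5493


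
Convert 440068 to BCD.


Each digit → 4-bit binary:
  4 → 0100
  4 → 0100
  0 → 0000
  0 → 0000
  6 → 0110
  8 → 1000
= 0100 0100 0000 0000 0110 1000


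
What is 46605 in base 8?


Divide by 8 repeatedly:
46605 ÷ 8 = 5825 remainder 5
5825 ÷ 8 = 728 remainder 1
728 ÷ 8 = 91 remainder 0
91 ÷ 8 = 11 remainder 3
11 ÷ 8 = 1 remainder 3
1 ÷ 8 = 0 remainder 1
Reading remainders bottom-up:
= 0o133015


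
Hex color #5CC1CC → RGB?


Hex: #5CC1CC
R = 5C₁₆ = 92
G = C1₁₆ = 193
B = CC₁₆ = 204
= RGB(92, 193, 204)


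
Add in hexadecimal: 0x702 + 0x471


Align and add column by column (LSB to MSB, each column mod 16 with carry):
  0702
+ 0471
  ----
  col 0: 2(2) + 1(1) + 0 (carry in) = 3 → 3(3), carry out 0
  col 1: 0(0) + 7(7) + 0 (carry in) = 7 → 7(7), carry out 0
  col 2: 7(7) + 4(4) + 0 (carry in) = 11 → B(11), carry out 0
  col 3: 0(0) + 0(0) + 0 (carry in) = 0 → 0(0), carry out 0
Reading digits MSB→LSB: 0B73
Strip leading zeros: B73
= 0xB73


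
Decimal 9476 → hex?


Divide by 16 repeatedly:
9476 ÷ 16 = 592 remainder 4 (4)
592 ÷ 16 = 37 remainder 0 (0)
37 ÷ 16 = 2 remainder 5 (5)
2 ÷ 16 = 0 remainder 2 (2)
Reading remainders bottom-up:
= 0x2504


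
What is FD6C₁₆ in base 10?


Positional values:
Position 0: C × 16^0 = 12 × 1 = 12
Position 1: 6 × 16^1 = 6 × 16 = 96
Position 2: D × 16^2 = 13 × 256 = 3328
Position 3: F × 16^3 = 15 × 4096 = 61440
Sum = 12 + 96 + 3328 + 61440
= 64876


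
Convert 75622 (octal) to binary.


Each octal digit → 3 binary bits:
  7 = 111
  5 = 101
  6 = 110
  2 = 010
  2 = 010
Concatenate: 111 101 110 010 010
= 111101110010010


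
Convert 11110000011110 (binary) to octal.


Group into 3-bit groups: 011110000011110
  011 = 3
  110 = 6
  000 = 0
  011 = 3
  110 = 6
= 0o36036


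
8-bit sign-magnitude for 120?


Sign bit: 0 (positive)
Magnitude: 120 = 1111000
= 01111000


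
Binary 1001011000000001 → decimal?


Positional values:
Bit 0: 1 × 2^0 = 1
Bit 9: 1 × 2^9 = 512
Bit 10: 1 × 2^10 = 1024
Bit 12: 1 × 2^12 = 4096
Bit 15: 1 × 2^15 = 32768
Sum = 1 + 512 + 1024 + 4096 + 32768
= 38401


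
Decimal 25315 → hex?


Divide by 16 repeatedly:
25315 ÷ 16 = 1582 remainder 3 (3)
1582 ÷ 16 = 98 remainder 14 (E)
98 ÷ 16 = 6 remainder 2 (2)
6 ÷ 16 = 0 remainder 6 (6)
Reading remainders bottom-up:
= 0x62E3


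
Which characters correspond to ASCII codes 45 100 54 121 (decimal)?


Codes (decimal): 45 100 54 121
Per-code ASCII lookup:
  45  (special character) → '-'
  100  (range 97-122: lowercase, 100 - 97 = 3) → 'd'
  54  (range 48-57: digits, 54 - 48 = 6) → '6'
  121  (range 97-122: lowercase, 121 - 97 = 24) → 'y'
= '-d6y'


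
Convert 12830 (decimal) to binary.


Divide by 2 repeatedly:
12830 ÷ 2 = 6415 remainder 0
6415 ÷ 2 = 3207 remainder 1
3207 ÷ 2 = 1603 remainder 1
1603 ÷ 2 = 801 remainder 1
801 ÷ 2 = 400 remainder 1
400 ÷ 2 = 200 remainder 0
200 ÷ 2 = 100 remainder 0
100 ÷ 2 = 50 remainder 0
50 ÷ 2 = 25 remainder 0
25 ÷ 2 = 12 remainder 1
12 ÷ 2 = 6 remainder 0
6 ÷ 2 = 3 remainder 0
3 ÷ 2 = 1 remainder 1
1 ÷ 2 = 0 remainder 1
Reading remainders bottom-up:
= 11001000011110


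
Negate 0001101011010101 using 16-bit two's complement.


Original: 0001101011010101
Step 1 - Invert all bits: 1110010100101010
Step 2 - Add 1: 1110010100101010 + 1
= 1110010100101011 (represents -6869)


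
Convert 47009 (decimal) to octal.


Divide by 8 repeatedly:
47009 ÷ 8 = 5876 remainder 1
5876 ÷ 8 = 734 remainder 4
734 ÷ 8 = 91 remainder 6
91 ÷ 8 = 11 remainder 3
11 ÷ 8 = 1 remainder 3
1 ÷ 8 = 0 remainder 1
Reading remainders bottom-up:
= 0o133641


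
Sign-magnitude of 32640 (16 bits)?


Sign bit: 0 (positive)
Magnitude: 32640 = 111111110000000
= 0111111110000000


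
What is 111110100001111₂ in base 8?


Group into 3-bit groups: 111110100001111
  111 = 7
  110 = 6
  100 = 4
  001 = 1
  111 = 7
= 0o76417


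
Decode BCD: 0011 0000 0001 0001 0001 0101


Each 4-bit group → digit:
  0011 → 3
  0000 → 0
  0001 → 1
  0001 → 1
  0001 → 1
  0101 → 5
= 301115


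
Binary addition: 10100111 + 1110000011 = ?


Align and add column by column (LSB to MSB, carry propagating):
  00010100111
+ 01110000011
  -----------
  col 0: 1 + 1 + 0 (carry in) = 2 → bit 0, carry out 1
  col 1: 1 + 1 + 1 (carry in) = 3 → bit 1, carry out 1
  col 2: 1 + 0 + 1 (carry in) = 2 → bit 0, carry out 1
  col 3: 0 + 0 + 1 (carry in) = 1 → bit 1, carry out 0
  col 4: 0 + 0 + 0 (carry in) = 0 → bit 0, carry out 0
  col 5: 1 + 0 + 0 (carry in) = 1 → bit 1, carry out 0
  col 6: 0 + 0 + 0 (carry in) = 0 → bit 0, carry out 0
  col 7: 1 + 1 + 0 (carry in) = 2 → bit 0, carry out 1
  col 8: 0 + 1 + 1 (carry in) = 2 → bit 0, carry out 1
  col 9: 0 + 1 + 1 (carry in) = 2 → bit 0, carry out 1
  col 10: 0 + 0 + 1 (carry in) = 1 → bit 1, carry out 0
Reading bits MSB→LSB: 10000101010
Strip leading zeros: 10000101010
= 10000101010


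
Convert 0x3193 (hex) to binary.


Each hex digit → 4 binary bits:
  3 = 0011
  1 = 0001
  9 = 1001
  3 = 0011
Concatenate: 0011 0001 1001 0011
= 0011000110010011


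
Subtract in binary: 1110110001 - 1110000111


Align and subtract column by column (LSB to MSB, borrowing when needed):
  1110110001
- 1110000111
  ----------
  col 0: (1 - 0 borrow-in) - 1 → 1 - 1 = 0, borrow out 0
  col 1: (0 - 0 borrow-in) - 1 → borrow from next column: (0+2) - 1 = 1, borrow out 1
  col 2: (0 - 1 borrow-in) - 1 → borrow from next column: (-1+2) - 1 = 0, borrow out 1
  col 3: (0 - 1 borrow-in) - 0 → borrow from next column: (-1+2) - 0 = 1, borrow out 1
  col 4: (1 - 1 borrow-in) - 0 → 0 - 0 = 0, borrow out 0
  col 5: (1 - 0 borrow-in) - 0 → 1 - 0 = 1, borrow out 0
  col 6: (0 - 0 borrow-in) - 0 → 0 - 0 = 0, borrow out 0
  col 7: (1 - 0 borrow-in) - 1 → 1 - 1 = 0, borrow out 0
  col 8: (1 - 0 borrow-in) - 1 → 1 - 1 = 0, borrow out 0
  col 9: (1 - 0 borrow-in) - 1 → 1 - 1 = 0, borrow out 0
Reading bits MSB→LSB: 0000101010
Strip leading zeros: 101010
= 101010


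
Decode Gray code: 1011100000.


Gray code: 1011100000
MSB stays the same: 1
Each subsequent bit = prev_binary XOR current_gray:
  B[1] = 1 XOR 0 = 1
  B[2] = 1 XOR 1 = 0
  B[3] = 0 XOR 1 = 1
  B[4] = 1 XOR 1 = 0
  B[5] = 0 XOR 0 = 0
  B[6] = 0 XOR 0 = 0
  B[7] = 0 XOR 0 = 0
  B[8] = 0 XOR 0 = 0
  B[9] = 0 XOR 0 = 0
= 1101000000 (832 decimal)


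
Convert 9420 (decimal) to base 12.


Divide by 12 repeatedly:
9420 ÷ 12 = 785 remainder 0
785 ÷ 12 = 65 remainder 5
65 ÷ 12 = 5 remainder 5
5 ÷ 12 = 0 remainder 5
Reading remainders bottom-up:
= 5550


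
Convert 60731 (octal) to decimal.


Positional values:
Position 0: 1 × 8^0 = 1
Position 1: 3 × 8^1 = 24
Position 2: 7 × 8^2 = 448
Position 3: 0 × 8^3 = 0
Position 4: 6 × 8^4 = 24576
Sum = 1 + 24 + 448 + 0 + 24576
= 25049


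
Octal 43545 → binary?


Each octal digit → 3 binary bits:
  4 = 100
  3 = 011
  5 = 101
  4 = 100
  5 = 101
Concatenate: 100 011 101 100 101
= 100011101100101


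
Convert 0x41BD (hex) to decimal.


Positional values:
Position 0: D × 16^0 = 13 × 1 = 13
Position 1: B × 16^1 = 11 × 16 = 176
Position 2: 1 × 16^2 = 1 × 256 = 256
Position 3: 4 × 16^3 = 4 × 4096 = 16384
Sum = 13 + 176 + 256 + 16384
= 16829


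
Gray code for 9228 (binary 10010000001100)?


Binary: 10010000001100
Gray code: G = B XOR (B >> 1)
B >> 1 = 01001000000110
10010000001100 XOR 01001000000110:
  1 XOR 0 = 1
  0 XOR 1 = 1
  0 XOR 0 = 0
  1 XOR 0 = 1
  0 XOR 1 = 1
  0 XOR 0 = 0
  0 XOR 0 = 0
  0 XOR 0 = 0
  0 XOR 0 = 0
  0 XOR 0 = 0
  1 XOR 0 = 1
  1 XOR 1 = 0
  0 XOR 1 = 1
  0 XOR 0 = 0
= 11011000001010


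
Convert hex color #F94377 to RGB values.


Hex: #F94377
R = F9₁₆ = 249
G = 43₁₆ = 67
B = 77₁₆ = 119
= RGB(249, 67, 119)


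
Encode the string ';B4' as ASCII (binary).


String: ';B4'  (3 characters)
Per-character ASCII lookup:
  ';': special character: ';' = 59 → 111011
  'B': uppercase starts at 65: 'B' = 65 + 1 = 66 → 1000010
  '4': digits start at 48: '4' = 48 + 4 = 52 → 110100
= 111011 1000010 110100


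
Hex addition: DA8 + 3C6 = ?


Align and add column by column (LSB to MSB, each column mod 16 with carry):
  0DA8
+ 03C6
  ----
  col 0: 8(8) + 6(6) + 0 (carry in) = 14 → E(14), carry out 0
  col 1: A(10) + C(12) + 0 (carry in) = 22 → 6(6), carry out 1
  col 2: D(13) + 3(3) + 1 (carry in) = 17 → 1(1), carry out 1
  col 3: 0(0) + 0(0) + 1 (carry in) = 1 → 1(1), carry out 0
Reading digits MSB→LSB: 116E
Strip leading zeros: 116E
= 0x116E


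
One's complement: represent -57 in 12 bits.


Original: 000000111001
Invert all bits:
  bit 0: 0 → 1
  bit 1: 0 → 1
  bit 2: 0 → 1
  bit 3: 0 → 1
  bit 4: 0 → 1
  bit 5: 0 → 1
  bit 6: 1 → 0
  bit 7: 1 → 0
  bit 8: 1 → 0
  bit 9: 0 → 1
  bit 10: 0 → 1
  bit 11: 1 → 0
= 111111000110


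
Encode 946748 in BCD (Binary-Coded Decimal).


Each digit → 4-bit binary:
  9 → 1001
  4 → 0100
  6 → 0110
  7 → 0111
  4 → 0100
  8 → 1000
= 1001 0100 0110 0111 0100 1000


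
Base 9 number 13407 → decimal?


Positional values (base 9):
  7 × 9^0 = 7 × 1 = 7
  0 × 9^1 = 0 × 9 = 0
  4 × 9^2 = 4 × 81 = 324
  3 × 9^3 = 3 × 729 = 2187
  1 × 9^4 = 1 × 6561 = 6561
Sum = 7 + 0 + 324 + 2187 + 6561
= 9079


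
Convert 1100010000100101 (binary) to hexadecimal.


Group into 4-bit nibbles: 1100010000100101
  1100 = C
  0100 = 4
  0010 = 2
  0101 = 5
= 0xC425


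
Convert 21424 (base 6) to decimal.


Positional values (base 6):
  4 × 6^0 = 4 × 1 = 4
  2 × 6^1 = 2 × 6 = 12
  4 × 6^2 = 4 × 36 = 144
  1 × 6^3 = 1 × 216 = 216
  2 × 6^4 = 2 × 1296 = 2592
Sum = 4 + 12 + 144 + 216 + 2592
= 2968


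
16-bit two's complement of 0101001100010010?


Original: 0101001100010010
Step 1 - Invert all bits: 1010110011101101
Step 2 - Add 1: 1010110011101101 + 1
= 1010110011101110 (represents -21266)


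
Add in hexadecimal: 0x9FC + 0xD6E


Align and add column by column (LSB to MSB, each column mod 16 with carry):
  09FC
+ 0D6E
  ----
  col 0: C(12) + E(14) + 0 (carry in) = 26 → A(10), carry out 1
  col 1: F(15) + 6(6) + 1 (carry in) = 22 → 6(6), carry out 1
  col 2: 9(9) + D(13) + 1 (carry in) = 23 → 7(7), carry out 1
  col 3: 0(0) + 0(0) + 1 (carry in) = 1 → 1(1), carry out 0
Reading digits MSB→LSB: 176A
Strip leading zeros: 176A
= 0x176A


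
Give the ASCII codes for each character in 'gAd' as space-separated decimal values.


String: 'gAd'  (3 characters)
Per-character ASCII lookup:
  'g': lowercase starts at 97: 'g' = 97 + 6 = 103
  'A': uppercase starts at 65: 'A' = 65 + 0 = 65
  'd': lowercase starts at 97: 'd' = 97 + 3 = 100
= 103 65 100


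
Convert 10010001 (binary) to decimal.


Positional values:
Bit 0: 1 × 2^0 = 1
Bit 4: 1 × 2^4 = 16
Bit 7: 1 × 2^7 = 128
Sum = 1 + 16 + 128
= 145


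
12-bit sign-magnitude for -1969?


Sign bit: 1 (negative)
Magnitude: 1969 = 11110110001
= 111110110001


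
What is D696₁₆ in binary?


Each hex digit → 4 binary bits:
  D = 1101
  6 = 0110
  9 = 1001
  6 = 0110
Concatenate: 1101 0110 1001 0110
= 1101011010010110


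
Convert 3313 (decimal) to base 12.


Divide by 12 repeatedly:
3313 ÷ 12 = 276 remainder 1
276 ÷ 12 = 23 remainder 0
23 ÷ 12 = 1 remainder 11
1 ÷ 12 = 0 remainder 1
Reading remainders bottom-up:
= 1B01


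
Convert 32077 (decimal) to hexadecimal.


Divide by 16 repeatedly:
32077 ÷ 16 = 2004 remainder 13 (D)
2004 ÷ 16 = 125 remainder 4 (4)
125 ÷ 16 = 7 remainder 13 (D)
7 ÷ 16 = 0 remainder 7 (7)
Reading remainders bottom-up:
= 0x7D4D


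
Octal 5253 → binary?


Each octal digit → 3 binary bits:
  5 = 101
  2 = 010
  5 = 101
  3 = 011
Concatenate: 101 010 101 011
= 101010101011


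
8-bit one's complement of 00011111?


Original: 00011111
Invert all bits:
  bit 0: 0 → 1
  bit 1: 0 → 1
  bit 2: 0 → 1
  bit 3: 1 → 0
  bit 4: 1 → 0
  bit 5: 1 → 0
  bit 6: 1 → 0
  bit 7: 1 → 0
= 11100000


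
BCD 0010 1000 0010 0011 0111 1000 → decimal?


Each 4-bit group → digit:
  0010 → 2
  1000 → 8
  0010 → 2
  0011 → 3
  0111 → 7
  1000 → 8
= 282378


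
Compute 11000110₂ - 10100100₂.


Align and subtract column by column (LSB to MSB, borrowing when needed):
  11000110
- 10100100
  --------
  col 0: (0 - 0 borrow-in) - 0 → 0 - 0 = 0, borrow out 0
  col 1: (1 - 0 borrow-in) - 0 → 1 - 0 = 1, borrow out 0
  col 2: (1 - 0 borrow-in) - 1 → 1 - 1 = 0, borrow out 0
  col 3: (0 - 0 borrow-in) - 0 → 0 - 0 = 0, borrow out 0
  col 4: (0 - 0 borrow-in) - 0 → 0 - 0 = 0, borrow out 0
  col 5: (0 - 0 borrow-in) - 1 → borrow from next column: (0+2) - 1 = 1, borrow out 1
  col 6: (1 - 1 borrow-in) - 0 → 0 - 0 = 0, borrow out 0
  col 7: (1 - 0 borrow-in) - 1 → 1 - 1 = 0, borrow out 0
Reading bits MSB→LSB: 00100010
Strip leading zeros: 100010
= 100010


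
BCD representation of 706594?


Each digit → 4-bit binary:
  7 → 0111
  0 → 0000
  6 → 0110
  5 → 0101
  9 → 1001
  4 → 0100
= 0111 0000 0110 0101 1001 0100


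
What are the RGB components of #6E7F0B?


Hex: #6E7F0B
R = 6E₁₆ = 110
G = 7F₁₆ = 127
B = 0B₁₆ = 11
= RGB(110, 127, 11)


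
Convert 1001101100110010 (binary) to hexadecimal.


Group into 4-bit nibbles: 1001101100110010
  1001 = 9
  1011 = B
  0011 = 3
  0010 = 2
= 0x9B32


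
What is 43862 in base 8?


Divide by 8 repeatedly:
43862 ÷ 8 = 5482 remainder 6
5482 ÷ 8 = 685 remainder 2
685 ÷ 8 = 85 remainder 5
85 ÷ 8 = 10 remainder 5
10 ÷ 8 = 1 remainder 2
1 ÷ 8 = 0 remainder 1
Reading remainders bottom-up:
= 0o125526


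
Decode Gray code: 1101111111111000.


Gray code: 1101111111111000
MSB stays the same: 1
Each subsequent bit = prev_binary XOR current_gray:
  B[1] = 1 XOR 1 = 0
  B[2] = 0 XOR 0 = 0
  B[3] = 0 XOR 1 = 1
  B[4] = 1 XOR 1 = 0
  B[5] = 0 XOR 1 = 1
  B[6] = 1 XOR 1 = 0
  B[7] = 0 XOR 1 = 1
  B[8] = 1 XOR 1 = 0
  B[9] = 0 XOR 1 = 1
  B[10] = 1 XOR 1 = 0
  B[11] = 0 XOR 1 = 1
  B[12] = 1 XOR 1 = 0
  B[13] = 0 XOR 0 = 0
  B[14] = 0 XOR 0 = 0
  B[15] = 0 XOR 0 = 0
= 1001010101010000 (38224 decimal)


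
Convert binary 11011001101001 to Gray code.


Binary: 11011001101001
Gray code: G = B XOR (B >> 1)
B >> 1 = 01101100110100
11011001101001 XOR 01101100110100:
  1 XOR 0 = 1
  1 XOR 1 = 0
  0 XOR 1 = 1
  1 XOR 0 = 1
  1 XOR 1 = 0
  0 XOR 1 = 1
  0 XOR 0 = 0
  1 XOR 0 = 1
  1 XOR 1 = 0
  0 XOR 1 = 1
  1 XOR 0 = 1
  0 XOR 1 = 1
  0 XOR 0 = 0
  1 XOR 0 = 1
= 10110101011101


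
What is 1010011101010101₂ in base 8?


Group into 3-bit groups: 001010011101010101
  001 = 1
  010 = 2
  011 = 3
  101 = 5
  010 = 2
  101 = 5
= 0o123525


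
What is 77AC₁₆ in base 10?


Positional values:
Position 0: C × 16^0 = 12 × 1 = 12
Position 1: A × 16^1 = 10 × 16 = 160
Position 2: 7 × 16^2 = 7 × 256 = 1792
Position 3: 7 × 16^3 = 7 × 4096 = 28672
Sum = 12 + 160 + 1792 + 28672
= 30636


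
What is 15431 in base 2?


Divide by 2 repeatedly:
15431 ÷ 2 = 7715 remainder 1
7715 ÷ 2 = 3857 remainder 1
3857 ÷ 2 = 1928 remainder 1
1928 ÷ 2 = 964 remainder 0
964 ÷ 2 = 482 remainder 0
482 ÷ 2 = 241 remainder 0
241 ÷ 2 = 120 remainder 1
120 ÷ 2 = 60 remainder 0
60 ÷ 2 = 30 remainder 0
30 ÷ 2 = 15 remainder 0
15 ÷ 2 = 7 remainder 1
7 ÷ 2 = 3 remainder 1
3 ÷ 2 = 1 remainder 1
1 ÷ 2 = 0 remainder 1
Reading remainders bottom-up:
= 11110001000111


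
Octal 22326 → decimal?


Positional values:
Position 0: 6 × 8^0 = 6
Position 1: 2 × 8^1 = 16
Position 2: 3 × 8^2 = 192
Position 3: 2 × 8^3 = 1024
Position 4: 2 × 8^4 = 8192
Sum = 6 + 16 + 192 + 1024 + 8192
= 9430


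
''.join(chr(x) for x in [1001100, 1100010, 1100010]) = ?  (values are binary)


Codes (binary): 1001100 1100010 1100010
Per-code ASCII lookup:
  1001100 = 76  (range 65-90: uppercase, 76 - 65 = 11) → 'L'
  1100010 = 98  (range 97-122: lowercase, 98 - 97 = 1) → 'b'
  1100010 = 98  (range 97-122: lowercase, 98 - 97 = 1) → 'b'
= 'Lbb'


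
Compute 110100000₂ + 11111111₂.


Align and add column by column (LSB to MSB, carry propagating):
  0110100000
+ 0011111111
  ----------
  col 0: 0 + 1 + 0 (carry in) = 1 → bit 1, carry out 0
  col 1: 0 + 1 + 0 (carry in) = 1 → bit 1, carry out 0
  col 2: 0 + 1 + 0 (carry in) = 1 → bit 1, carry out 0
  col 3: 0 + 1 + 0 (carry in) = 1 → bit 1, carry out 0
  col 4: 0 + 1 + 0 (carry in) = 1 → bit 1, carry out 0
  col 5: 1 + 1 + 0 (carry in) = 2 → bit 0, carry out 1
  col 6: 0 + 1 + 1 (carry in) = 2 → bit 0, carry out 1
  col 7: 1 + 1 + 1 (carry in) = 3 → bit 1, carry out 1
  col 8: 1 + 0 + 1 (carry in) = 2 → bit 0, carry out 1
  col 9: 0 + 0 + 1 (carry in) = 1 → bit 1, carry out 0
Reading bits MSB→LSB: 1010011111
Strip leading zeros: 1010011111
= 1010011111


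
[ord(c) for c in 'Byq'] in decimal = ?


String: 'Byq'  (3 characters)
Per-character ASCII lookup:
  'B': uppercase starts at 65: 'B' = 65 + 1 = 66
  'y': lowercase starts at 97: 'y' = 97 + 24 = 121
  'q': lowercase starts at 97: 'q' = 97 + 16 = 113
= 66 121 113


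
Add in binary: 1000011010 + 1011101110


Align and add column by column (LSB to MSB, carry propagating):
  01000011010
+ 01011101110
  -----------
  col 0: 0 + 0 + 0 (carry in) = 0 → bit 0, carry out 0
  col 1: 1 + 1 + 0 (carry in) = 2 → bit 0, carry out 1
  col 2: 0 + 1 + 1 (carry in) = 2 → bit 0, carry out 1
  col 3: 1 + 1 + 1 (carry in) = 3 → bit 1, carry out 1
  col 4: 1 + 0 + 1 (carry in) = 2 → bit 0, carry out 1
  col 5: 0 + 1 + 1 (carry in) = 2 → bit 0, carry out 1
  col 6: 0 + 1 + 1 (carry in) = 2 → bit 0, carry out 1
  col 7: 0 + 1 + 1 (carry in) = 2 → bit 0, carry out 1
  col 8: 0 + 0 + 1 (carry in) = 1 → bit 1, carry out 0
  col 9: 1 + 1 + 0 (carry in) = 2 → bit 0, carry out 1
  col 10: 0 + 0 + 1 (carry in) = 1 → bit 1, carry out 0
Reading bits MSB→LSB: 10100001000
Strip leading zeros: 10100001000
= 10100001000


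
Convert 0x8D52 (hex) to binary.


Each hex digit → 4 binary bits:
  8 = 1000
  D = 1101
  5 = 0101
  2 = 0010
Concatenate: 1000 1101 0101 0010
= 1000110101010010


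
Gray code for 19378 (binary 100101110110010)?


Binary: 100101110110010
Gray code: G = B XOR (B >> 1)
B >> 1 = 010010111011001
100101110110010 XOR 010010111011001:
  1 XOR 0 = 1
  0 XOR 1 = 1
  0 XOR 0 = 0
  1 XOR 0 = 1
  0 XOR 1 = 1
  1 XOR 0 = 1
  1 XOR 1 = 0
  1 XOR 1 = 0
  0 XOR 1 = 1
  1 XOR 0 = 1
  1 XOR 1 = 0
  0 XOR 1 = 1
  0 XOR 0 = 0
  1 XOR 0 = 1
  0 XOR 1 = 1
= 110111001101011


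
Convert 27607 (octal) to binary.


Each octal digit → 3 binary bits:
  2 = 010
  7 = 111
  6 = 110
  0 = 000
  7 = 111
Concatenate: 010 111 110 000 111
= 010111110000111


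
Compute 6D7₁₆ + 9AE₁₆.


Align and add column by column (LSB to MSB, each column mod 16 with carry):
  06D7
+ 09AE
  ----
  col 0: 7(7) + E(14) + 0 (carry in) = 21 → 5(5), carry out 1
  col 1: D(13) + A(10) + 1 (carry in) = 24 → 8(8), carry out 1
  col 2: 6(6) + 9(9) + 1 (carry in) = 16 → 0(0), carry out 1
  col 3: 0(0) + 0(0) + 1 (carry in) = 1 → 1(1), carry out 0
Reading digits MSB→LSB: 1085
Strip leading zeros: 1085
= 0x1085


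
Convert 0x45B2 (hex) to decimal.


Positional values:
Position 0: 2 × 16^0 = 2 × 1 = 2
Position 1: B × 16^1 = 11 × 16 = 176
Position 2: 5 × 16^2 = 5 × 256 = 1280
Position 3: 4 × 16^3 = 4 × 4096 = 16384
Sum = 2 + 176 + 1280 + 16384
= 17842


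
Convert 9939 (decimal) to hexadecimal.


Divide by 16 repeatedly:
9939 ÷ 16 = 621 remainder 3 (3)
621 ÷ 16 = 38 remainder 13 (D)
38 ÷ 16 = 2 remainder 6 (6)
2 ÷ 16 = 0 remainder 2 (2)
Reading remainders bottom-up:
= 0x26D3


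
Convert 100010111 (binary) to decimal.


Positional values:
Bit 0: 1 × 2^0 = 1
Bit 1: 1 × 2^1 = 2
Bit 2: 1 × 2^2 = 4
Bit 4: 1 × 2^4 = 16
Bit 8: 1 × 2^8 = 256
Sum = 1 + 2 + 4 + 16 + 256
= 279


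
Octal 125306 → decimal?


Positional values:
Position 0: 6 × 8^0 = 6
Position 1: 0 × 8^1 = 0
Position 2: 3 × 8^2 = 192
Position 3: 5 × 8^3 = 2560
Position 4: 2 × 8^4 = 8192
Position 5: 1 × 8^5 = 32768
Sum = 6 + 0 + 192 + 2560 + 8192 + 32768
= 43718


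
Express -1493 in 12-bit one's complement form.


Original: 010111010101
Invert all bits:
  bit 0: 0 → 1
  bit 1: 1 → 0
  bit 2: 0 → 1
  bit 3: 1 → 0
  bit 4: 1 → 0
  bit 5: 1 → 0
  bit 6: 0 → 1
  bit 7: 1 → 0
  bit 8: 0 → 1
  bit 9: 1 → 0
  bit 10: 0 → 1
  bit 11: 1 → 0
= 101000101010


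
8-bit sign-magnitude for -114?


Sign bit: 1 (negative)
Magnitude: 114 = 1110010
= 11110010


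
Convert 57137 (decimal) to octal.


Divide by 8 repeatedly:
57137 ÷ 8 = 7142 remainder 1
7142 ÷ 8 = 892 remainder 6
892 ÷ 8 = 111 remainder 4
111 ÷ 8 = 13 remainder 7
13 ÷ 8 = 1 remainder 5
1 ÷ 8 = 0 remainder 1
Reading remainders bottom-up:
= 0o157461


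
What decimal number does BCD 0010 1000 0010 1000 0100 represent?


Each 4-bit group → digit:
  0010 → 2
  1000 → 8
  0010 → 2
  1000 → 8
  0100 → 4
= 28284


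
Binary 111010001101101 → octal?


Group into 3-bit groups: 111010001101101
  111 = 7
  010 = 2
  001 = 1
  101 = 5
  101 = 5
= 0o72155


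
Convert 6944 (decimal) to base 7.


Divide by 7 repeatedly:
6944 ÷ 7 = 992 remainder 0
992 ÷ 7 = 141 remainder 5
141 ÷ 7 = 20 remainder 1
20 ÷ 7 = 2 remainder 6
2 ÷ 7 = 0 remainder 2
Reading remainders bottom-up:
= 26150


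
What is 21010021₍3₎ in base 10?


Positional values (base 3):
  1 × 3^0 = 1 × 1 = 1
  2 × 3^1 = 2 × 3 = 6
  0 × 3^2 = 0 × 9 = 0
  0 × 3^3 = 0 × 27 = 0
  1 × 3^4 = 1 × 81 = 81
  0 × 3^5 = 0 × 243 = 0
  1 × 3^6 = 1 × 729 = 729
  2 × 3^7 = 2 × 2187 = 4374
Sum = 1 + 6 + 0 + 0 + 81 + 0 + 729 + 4374
= 5191


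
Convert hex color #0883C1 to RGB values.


Hex: #0883C1
R = 08₁₆ = 8
G = 83₁₆ = 131
B = C1₁₆ = 193
= RGB(8, 131, 193)


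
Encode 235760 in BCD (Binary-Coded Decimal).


Each digit → 4-bit binary:
  2 → 0010
  3 → 0011
  5 → 0101
  7 → 0111
  6 → 0110
  0 → 0000
= 0010 0011 0101 0111 0110 0000


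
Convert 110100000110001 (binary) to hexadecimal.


Group into 4-bit nibbles: 0110100000110001
  0110 = 6
  1000 = 8
  0011 = 3
  0001 = 1
= 0x6831
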